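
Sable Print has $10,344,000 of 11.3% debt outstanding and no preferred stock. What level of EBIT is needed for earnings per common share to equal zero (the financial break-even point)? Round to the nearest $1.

$1,168,872

Annual interest = 11.3% × $10,344,000 = $1,168,872.00.
With no preferred dividends, EPS = 0 when EBIT exactly covers interest, so the financial break-even EBIT is $1,168,872.00.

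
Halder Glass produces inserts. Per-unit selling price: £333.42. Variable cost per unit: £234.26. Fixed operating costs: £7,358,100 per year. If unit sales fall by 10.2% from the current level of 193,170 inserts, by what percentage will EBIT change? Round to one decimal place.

-16.6%

Total contribution margin = 193,170 × £99.16 = £19,154,737.20.
EBIT = £19,154,737.20 − £7,358,100 = £11,796,637.20.
Degree of operating leverage = £19,154,737.20 / £11,796,637.20 = 1.6237.
%ΔEBIT = DOL × %ΔSales = 1.6237 × -10.2% = -16.6%.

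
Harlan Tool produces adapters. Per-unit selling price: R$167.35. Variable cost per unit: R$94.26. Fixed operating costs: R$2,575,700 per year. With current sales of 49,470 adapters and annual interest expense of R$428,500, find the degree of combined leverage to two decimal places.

At 49,470 units, contribution = 49,470 × R$73.09 = R$3,615,762.30.
Subtracting fixed costs: EBIT = R$3,615,762.30 − R$2,575,700 = R$1,040,062.30. Interest = R$428,500.00, so EBIT − I = R$611,562.30.
Degree of total leverage = total CM / (EBIT − interest) = R$3,615,762.30 / R$611,562.30 = 5.9123.

5.91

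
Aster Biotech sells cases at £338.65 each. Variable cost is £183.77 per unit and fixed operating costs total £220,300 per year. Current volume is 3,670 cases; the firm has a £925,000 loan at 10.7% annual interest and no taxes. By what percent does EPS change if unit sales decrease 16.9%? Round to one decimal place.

-38.6%

Total contribution margin = 3,670 × £154.88 = £568,409.60.
EBIT = £568,409.60 − £220,300 = £348,109.60.
Interest = £98,975.00, so EBIT − I = £249,134.60.
Degree of combined leverage = contribution ÷ (EBIT − I) = £568,409.60 ÷ £249,134.60 = 2.2815.
EPS therefore changes by 2.2815 × (-16.9%) = -38.6%.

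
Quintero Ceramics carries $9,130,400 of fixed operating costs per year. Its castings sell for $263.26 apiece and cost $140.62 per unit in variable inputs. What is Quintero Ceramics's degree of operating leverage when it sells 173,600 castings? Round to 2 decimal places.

1.75

Total contribution margin = 173,600 × $122.64 = $21,290,304.00.
EBIT = $21,290,304.00 − $9,130,400 = $12,159,904.00.
Degree of operating leverage = $21,290,304.00 / $12,159,904.00 = 1.7509.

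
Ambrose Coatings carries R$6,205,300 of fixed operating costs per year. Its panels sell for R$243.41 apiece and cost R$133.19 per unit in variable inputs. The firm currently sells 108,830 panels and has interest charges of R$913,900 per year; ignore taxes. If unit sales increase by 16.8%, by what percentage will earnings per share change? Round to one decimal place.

+41.3%

Total contribution margin = 108,830 × R$110.22 = R$11,995,242.60.
EBIT = R$11,995,242.60 − R$6,205,300 = R$5,789,942.60.
Interest = R$913,900.00, so EBIT − I = R$4,876,042.60.
DCL = total CM / (EBIT − I) = R$11,995,242.60 / R$4,876,042.60 = 2.4600.
%ΔEPS = DCL × %ΔSales = 2.4600 × +16.8% = +41.3%.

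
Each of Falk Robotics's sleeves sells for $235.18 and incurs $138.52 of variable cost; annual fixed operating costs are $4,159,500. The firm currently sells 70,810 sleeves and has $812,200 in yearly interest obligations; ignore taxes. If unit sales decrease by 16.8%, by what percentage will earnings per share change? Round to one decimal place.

-61.4%

Total contribution margin = 70,810 × $96.66 = $6,844,494.60.
Subtracting fixed costs: EBIT = $6,844,494.60 − $4,159,500 = $2,684,994.60.
After interest of $812,200.00, pre-tax earnings = $1,872,794.60.
Degree of combined leverage = contribution ÷ (EBIT − I) = $6,844,494.60 ÷ $1,872,794.60 = 3.6547.
%ΔEPS = DCL × %ΔSales = 3.6547 × -16.8% = -61.4%.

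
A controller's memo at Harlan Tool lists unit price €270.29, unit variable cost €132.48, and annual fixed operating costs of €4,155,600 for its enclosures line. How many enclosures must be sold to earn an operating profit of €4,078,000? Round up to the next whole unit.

Each unit contributes €270.29 − €132.48 = €137.81.
Need Q such that Q × €137.81 − €4,155,600 = €4,078,000, i.e. Q = €8,233,600 / €137.81 = 59,746.03 → 59,747.

59,747 enclosures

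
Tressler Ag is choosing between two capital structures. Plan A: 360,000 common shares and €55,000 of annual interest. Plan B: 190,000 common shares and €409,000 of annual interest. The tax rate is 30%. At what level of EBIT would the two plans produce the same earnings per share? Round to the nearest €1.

Set EPS_A = EPS_B: (EBIT − €55,000)(1 − 0.30) ÷ 360,000 = (EBIT − €409,000)(1 − 0.30) ÷ 190,000.
Cancelling (1 − t) and cross-multiplying: 190,000·(EBIT − 55,000) = 360,000·(EBIT − 409,000).
EBIT × (360,000 − 190,000) = 409,000 × 360,000 − 55,000 × 190,000 = 136,790,000,000, so EBIT = 136,790,000,000 ÷ 170,000 = 804,647.06.

€804,647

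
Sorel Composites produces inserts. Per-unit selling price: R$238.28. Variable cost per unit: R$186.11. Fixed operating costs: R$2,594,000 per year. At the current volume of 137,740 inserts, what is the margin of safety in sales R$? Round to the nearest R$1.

Each unit contributes R$238.28 − R$186.11 = R$52.17. Break-even units = R$2,594,000 ÷ R$52.17 = 49,722.06; break-even revenue = 49,722.06 × R$238.28 = R$11,847,773.05.
Actual sales revenue = 137,740 × R$238.28 = R$32,820,687.20.
Margin of safety = R$32,820,687.20 − R$11,847,773.05 = R$20,972,914.

R$20,972,914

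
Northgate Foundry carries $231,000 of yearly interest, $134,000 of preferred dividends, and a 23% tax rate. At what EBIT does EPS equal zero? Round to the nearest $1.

$405,026

Preferred dividends are paid after tax, so their pre-tax equivalent is $134,000 ÷ (1 − 0.23) = $174,025.97.
Financial break-even EBIT = interest + D_p ÷ (1 − t) = $231,000 + $174,025.97 = $405,025.97.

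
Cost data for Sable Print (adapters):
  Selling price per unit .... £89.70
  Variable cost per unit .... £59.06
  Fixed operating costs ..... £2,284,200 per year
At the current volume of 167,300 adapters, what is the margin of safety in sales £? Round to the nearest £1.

Contribution margin per unit = £89.70 − £59.06 = £30.64. Break-even units = £2,284,200 ÷ £30.64 = 74,549.61; break-even revenue = 74,549.61 × £89.70 = £6,687,099.87.
Actual sales revenue = 167,300 × £89.70 = £15,006,810.00.
Margin of safety = £15,006,810.00 − £6,687,099.87 = £8,319,710.

£8,319,710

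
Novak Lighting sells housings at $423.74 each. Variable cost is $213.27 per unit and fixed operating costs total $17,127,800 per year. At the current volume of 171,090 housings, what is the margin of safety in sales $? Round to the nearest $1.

$38,014,216

Each unit contributes $423.74 − $213.27 = $210.47. Break-even units = $17,127,800 ÷ $210.47 = 81,378.82; break-even revenue = 81,378.82 × $423.74 = $34,483,460.69.
Actual sales revenue = 171,090 × $423.74 = $72,497,676.60.
Margin of safety = $72,497,676.60 − $34,483,460.69 = $38,014,216.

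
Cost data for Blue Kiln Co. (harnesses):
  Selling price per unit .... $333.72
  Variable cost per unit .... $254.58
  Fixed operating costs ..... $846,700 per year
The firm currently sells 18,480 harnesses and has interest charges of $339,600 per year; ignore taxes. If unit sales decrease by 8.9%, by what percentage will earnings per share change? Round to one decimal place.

-47.1%

Total contribution margin = 18,480 × $79.14 = $1,462,507.20.
Subtracting fixed costs: EBIT = $1,462,507.20 − $846,700 = $615,807.20.
After interest of $339,600.00, pre-tax earnings = $276,207.20.
Degree of combined leverage = contribution ÷ (EBIT − I) = $1,462,507.20 ÷ $276,207.20 = 5.2950.
EPS therefore changes by 5.2950 × (-8.9%) = -47.1%.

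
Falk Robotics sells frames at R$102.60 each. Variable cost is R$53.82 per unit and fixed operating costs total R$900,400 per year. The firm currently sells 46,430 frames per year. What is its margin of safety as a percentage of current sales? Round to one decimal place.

Unit CM = price − variable cost = R$102.60 − R$53.82 = R$48.78. Break-even units = R$900,400 ÷ R$48.78 = 18,458.38; break-even revenue = 18,458.38 × R$102.60 = R$1,893,830.26.
Current sales = 46,430 × R$102.60 = R$4,763,718.00.
Margin of safety = (R$4,763,718.00 − R$1,893,830.26) ÷ R$4,763,718.00 = 60.2%.

60.2%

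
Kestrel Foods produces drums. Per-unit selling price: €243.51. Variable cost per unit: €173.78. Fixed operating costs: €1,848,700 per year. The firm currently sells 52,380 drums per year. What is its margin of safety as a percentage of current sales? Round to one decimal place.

Each unit contributes €243.51 − €173.78 = €69.73. Break-even units = €1,848,700 ÷ €69.73 = 26,512.26; break-even revenue = 26,512.26 × €243.51 = €6,456,000.82.
Current sales = 52,380 × €243.51 = €12,755,053.80.
Margin of safety = (€12,755,053.80 − €6,456,000.82) ÷ €12,755,053.80 = 49.4%.

49.4%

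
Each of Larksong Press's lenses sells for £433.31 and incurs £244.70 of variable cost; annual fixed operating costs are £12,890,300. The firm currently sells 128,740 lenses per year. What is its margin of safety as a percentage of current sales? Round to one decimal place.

46.9%

Contribution margin per unit = £433.31 − £244.70 = £188.61. Break-even units = £12,890,300 ÷ £188.61 = 68,343.67; break-even revenue = 68,343.67 × £433.31 = £29,613,996.57.
Actual sales revenue = 128,740 × £433.31 = £55,784,329.40.
Margin of safety = (£55,784,329.40 − £29,613,996.57) ÷ £55,784,329.40 = 46.9%.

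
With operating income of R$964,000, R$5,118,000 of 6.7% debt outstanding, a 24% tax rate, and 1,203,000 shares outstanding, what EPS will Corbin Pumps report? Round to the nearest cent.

R$0.39

Interest = R$342,906.00, so EBT = R$964,000 − R$342,906.00 = R$621,094.00.
After tax at 24%: net income = R$621,094.00 × 0.76 = R$472,031.44.
Per share: R$472,031.44 / 1,203,000 shares = R$0.39.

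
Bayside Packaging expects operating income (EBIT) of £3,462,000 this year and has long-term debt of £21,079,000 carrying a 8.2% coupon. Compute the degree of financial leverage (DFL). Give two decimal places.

Interest = £1,728,478.00.
Degree of financial leverage = EBIT / (EBIT − interest) = £3,462,000 / £1,733,522.00 = 1.9971.

2.00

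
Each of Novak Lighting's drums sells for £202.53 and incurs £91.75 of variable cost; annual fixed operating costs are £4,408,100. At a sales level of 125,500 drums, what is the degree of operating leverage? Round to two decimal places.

Contribution at this volume is 125,500 × £110.78 = £13,902,890.00.
EBIT = £13,902,890.00 − £4,408,100 = £9,494,790.00.
Degree of operating leverage = £13,902,890.00 / £9,494,790.00 = 1.4643.

1.46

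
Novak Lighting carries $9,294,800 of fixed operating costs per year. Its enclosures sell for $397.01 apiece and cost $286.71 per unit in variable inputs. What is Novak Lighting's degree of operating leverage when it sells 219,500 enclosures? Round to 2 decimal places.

Contribution at this volume is 219,500 × $110.30 = $24,210,850.00.
Operating income = contribution − fixed costs = $24,210,850.00 − $9,294,800 = $14,916,050.00.
DOL = contribution ÷ EBIT = $24,210,850.00 ÷ $14,916,050.00 = 1.6231.

1.62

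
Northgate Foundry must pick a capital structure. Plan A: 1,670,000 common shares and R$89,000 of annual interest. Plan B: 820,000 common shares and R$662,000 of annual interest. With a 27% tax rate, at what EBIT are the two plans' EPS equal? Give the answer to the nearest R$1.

R$1,214,776

Set EPS_A = EPS_B: (EBIT − R$89,000)(1 − 0.27) ÷ 1,670,000 = (EBIT − R$662,000)(1 − 0.27) ÷ 820,000.
The (1 − t) factor cancels: (EBIT − 89,000) × 820,000 = (EBIT − 662,000) × 1,670,000.
EBIT × (1,670,000 − 820,000) = 662,000 × 1,670,000 − 89,000 × 820,000 = 1,032,560,000,000, so EBIT = 1,032,560,000,000 ÷ 850,000 = 1,214,776.47.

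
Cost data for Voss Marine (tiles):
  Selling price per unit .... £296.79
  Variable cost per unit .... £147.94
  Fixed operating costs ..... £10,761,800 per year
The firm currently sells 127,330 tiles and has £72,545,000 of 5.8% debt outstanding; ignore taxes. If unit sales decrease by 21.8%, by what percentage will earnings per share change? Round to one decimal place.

At 127,330 units, contribution = 127,330 × £148.85 = £18,953,070.50.
Operating income = contribution − fixed costs = £18,953,070.50 − £10,761,800 = £8,191,270.50.
After interest of £4,207,610.00, pre-tax earnings = £3,983,660.50.
DCL = total CM / (EBIT − I) = £18,953,070.50 / £3,983,660.50 = 4.7577.
EPS therefore changes by 4.7577 × (-21.8%) = -103.7%.

-103.7%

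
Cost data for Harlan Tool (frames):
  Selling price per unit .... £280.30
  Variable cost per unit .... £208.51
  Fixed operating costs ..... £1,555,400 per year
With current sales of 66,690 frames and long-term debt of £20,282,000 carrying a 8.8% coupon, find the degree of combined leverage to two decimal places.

3.31

Contribution at this volume is 66,690 × £71.79 = £4,787,675.10.
Operating income = contribution − fixed costs = £4,787,675.10 − £1,555,400 = £3,232,275.10. Interest = £1,784,816.00.
DOL = £4,787,675.10 ÷ £3,232,275.10 = 1.4812; DFL = £3,232,275.10 ÷ £1,447,459.10 = 2.2331.
Combined leverage = 1.4812 × 2.2331 = 3.3077.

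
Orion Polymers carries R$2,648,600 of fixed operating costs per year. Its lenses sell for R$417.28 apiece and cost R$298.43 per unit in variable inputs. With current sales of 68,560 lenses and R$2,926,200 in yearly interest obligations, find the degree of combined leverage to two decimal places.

3.17

Contribution at this volume is 68,560 × R$118.85 = R$8,148,356.00.
Subtracting fixed costs: EBIT = R$8,148,356.00 − R$2,648,600 = R$5,499,756.00. Interest = R$2,926,200.00, so EBIT − I = R$2,573,556.00.
DCL = contribution ÷ (EBIT − I) = R$8,148,356.00 ÷ R$2,573,556.00 = 3.1662.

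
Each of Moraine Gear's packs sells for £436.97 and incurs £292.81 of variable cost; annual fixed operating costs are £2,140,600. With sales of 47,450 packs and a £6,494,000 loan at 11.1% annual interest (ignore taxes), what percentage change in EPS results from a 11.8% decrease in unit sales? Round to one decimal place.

Total contribution margin = 47,450 × £144.16 = £6,840,392.00.
Subtracting fixed costs: EBIT = £6,840,392.00 − £2,140,600 = £4,699,792.00.
After interest of £720,834.00, pre-tax earnings = £3,978,958.00.
Degree of combined leverage = contribution ÷ (EBIT − I) = £6,840,392.00 ÷ £3,978,958.00 = 1.7191.
%ΔEPS = DCL × %ΔSales = 1.7191 × -11.8% = -20.3%.

-20.3%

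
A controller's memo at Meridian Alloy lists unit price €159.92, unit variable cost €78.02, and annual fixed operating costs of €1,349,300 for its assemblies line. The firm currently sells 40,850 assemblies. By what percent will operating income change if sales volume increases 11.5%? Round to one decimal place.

At 40,850 units, contribution = 40,850 × €81.90 = €3,345,615.00.
Subtracting fixed costs: EBIT = €3,345,615.00 − €1,349,300 = €1,996,315.00.
Degree of operating leverage = €3,345,615.00 / €1,996,315.00 = 1.6759.
So EBIT moves 1.6759 × (+11.5%) = +19.3%.

+19.3%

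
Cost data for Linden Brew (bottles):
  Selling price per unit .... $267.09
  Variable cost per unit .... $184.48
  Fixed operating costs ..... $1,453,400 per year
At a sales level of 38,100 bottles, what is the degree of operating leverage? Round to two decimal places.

1.86

Contribution at this volume is 38,100 × $82.61 = $3,147,441.00.
Subtracting fixed costs: EBIT = $3,147,441.00 − $1,453,400 = $1,694,041.00.
So DOL = total CM / EBIT = $3,147,441.00 / $1,694,041.00 = 1.8579.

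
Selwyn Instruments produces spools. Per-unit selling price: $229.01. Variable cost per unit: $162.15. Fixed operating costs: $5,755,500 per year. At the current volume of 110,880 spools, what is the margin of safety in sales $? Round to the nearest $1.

$5,678,793

Contribution margin per unit = $229.01 − $162.15 = $66.86. Break-even units = $5,755,500 ÷ $66.86 = 86,082.86; break-even revenue = 86,082.86 × $229.01 = $19,713,835.70.
Actual sales revenue = 110,880 × $229.01 = $25,392,628.80.
Margin of safety = $25,392,628.80 − $19,713,835.70 = $5,678,793.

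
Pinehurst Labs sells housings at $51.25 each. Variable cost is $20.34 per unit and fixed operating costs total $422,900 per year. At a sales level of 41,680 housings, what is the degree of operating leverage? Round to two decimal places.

Contribution at this volume is 41,680 × $30.91 = $1,288,328.80.
Subtracting fixed costs: EBIT = $1,288,328.80 − $422,900 = $865,428.80.
Degree of operating leverage = $1,288,328.80 / $865,428.80 = 1.4887.

1.49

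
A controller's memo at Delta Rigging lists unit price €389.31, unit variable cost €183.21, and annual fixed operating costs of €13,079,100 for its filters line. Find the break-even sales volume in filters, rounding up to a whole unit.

Unit CM = price − variable cost = €389.31 − €183.21 = €206.10.
Break-even Q = €13,079,100 / €206.10 = 63,459.97 → 63,460 filters.

63,460 filters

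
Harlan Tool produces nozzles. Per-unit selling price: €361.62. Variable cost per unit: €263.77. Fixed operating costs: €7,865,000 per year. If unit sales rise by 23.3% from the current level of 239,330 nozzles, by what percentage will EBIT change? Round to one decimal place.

At 239,330 units, contribution = 239,330 × €97.85 = €23,418,440.50.
EBIT = €23,418,440.50 − €7,865,000 = €15,553,440.50.
DOL = contribution ÷ EBIT = €23,418,440.50 ÷ €15,553,440.50 = 1.5057.
So EBIT moves 1.5057 × (+23.3%) = +35.1%.

+35.1%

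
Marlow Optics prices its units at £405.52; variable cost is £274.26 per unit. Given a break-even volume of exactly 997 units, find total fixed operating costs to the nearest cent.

£130,866.22

Each unit contributes £405.52 − £274.26 = £131.26.
Fixed costs = break-even units × CM = 997 × £131.26 = £130,866.22.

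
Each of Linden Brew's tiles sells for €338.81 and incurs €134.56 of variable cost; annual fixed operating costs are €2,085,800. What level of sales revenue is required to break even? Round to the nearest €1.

€3,459,926

CM per unit = €338.81 − €134.56 = €204.25; CM ratio = €204.25 / €338.81 = 0.6028.
Break-even sales = FC ÷ CM ratio = €2,085,800 × €338.81 / €204.25 = €3,459,926.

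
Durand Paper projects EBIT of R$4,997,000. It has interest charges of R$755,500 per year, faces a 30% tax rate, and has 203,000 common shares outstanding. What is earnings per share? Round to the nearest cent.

R$14.63

Pre-tax income = R$4,997,000 − R$755,500.00 = R$4,241,500.00.
After tax at 30%: net income = R$4,241,500.00 × 0.70 = R$2,969,050.00.
Per share: R$2,969,050.00 / 203,000 shares = R$14.63.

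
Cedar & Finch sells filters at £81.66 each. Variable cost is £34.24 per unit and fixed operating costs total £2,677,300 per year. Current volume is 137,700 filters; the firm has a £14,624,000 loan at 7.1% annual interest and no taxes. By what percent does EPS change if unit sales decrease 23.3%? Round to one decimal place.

At 137,700 units, contribution = 137,700 × £47.42 = £6,529,734.00.
Operating income = contribution − fixed costs = £6,529,734.00 − £2,677,300 = £3,852,434.00.
Interest = £1,038,304.00, so EBIT − I = £2,814,130.00.
DCL = total CM / (EBIT − I) = £6,529,734.00 / £2,814,130.00 = 2.3203.
EPS therefore changes by 2.3203 × (-23.3%) = -54.1%.

-54.1%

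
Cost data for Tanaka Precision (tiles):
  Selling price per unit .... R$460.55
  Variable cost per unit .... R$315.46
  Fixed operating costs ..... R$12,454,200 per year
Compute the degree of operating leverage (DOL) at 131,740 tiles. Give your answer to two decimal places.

At 131,740 units, contribution = 131,740 × R$145.09 = R$19,114,156.60.
Operating income = contribution − fixed costs = R$19,114,156.60 − R$12,454,200 = R$6,659,956.60.
DOL = contribution ÷ EBIT = R$19,114,156.60 ÷ R$6,659,956.60 = 2.8700.

2.87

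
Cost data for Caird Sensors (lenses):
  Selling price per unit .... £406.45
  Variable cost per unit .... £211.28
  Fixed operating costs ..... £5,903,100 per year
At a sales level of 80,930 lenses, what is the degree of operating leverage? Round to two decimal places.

1.60

At 80,930 units, contribution = 80,930 × £195.17 = £15,795,108.10.
EBIT = £15,795,108.10 − £5,903,100 = £9,892,008.10.
Degree of operating leverage = £15,795,108.10 / £9,892,008.10 = 1.5968.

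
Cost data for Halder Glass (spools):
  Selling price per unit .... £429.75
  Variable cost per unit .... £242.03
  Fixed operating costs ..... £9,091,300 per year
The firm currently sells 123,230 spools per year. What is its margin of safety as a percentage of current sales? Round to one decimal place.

Each unit contributes £429.75 − £242.03 = £187.72. Break-even units = £9,091,300 ÷ £187.72 = 48,430.11; break-even revenue = 48,430.11 × £429.75 = £20,812,839.20.
Actual sales revenue = 123,230 × £429.75 = £52,958,092.50.
Margin of safety = (£52,958,092.50 − £20,812,839.20) ÷ £52,958,092.50 = 60.7%.

60.7%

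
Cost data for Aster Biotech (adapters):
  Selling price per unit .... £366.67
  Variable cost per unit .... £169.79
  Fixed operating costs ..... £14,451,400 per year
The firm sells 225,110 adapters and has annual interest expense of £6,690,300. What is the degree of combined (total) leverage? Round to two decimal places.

At 225,110 units, contribution = 225,110 × £196.88 = £44,319,656.80.
EBIT = £44,319,656.80 − £14,451,400 = £29,868,256.80. Interest = £6,690,300.00, so EBIT − I = £23,177,956.80.
DCL = contribution ÷ (EBIT − I) = £44,319,656.80 ÷ £23,177,956.80 = 1.9121.

1.91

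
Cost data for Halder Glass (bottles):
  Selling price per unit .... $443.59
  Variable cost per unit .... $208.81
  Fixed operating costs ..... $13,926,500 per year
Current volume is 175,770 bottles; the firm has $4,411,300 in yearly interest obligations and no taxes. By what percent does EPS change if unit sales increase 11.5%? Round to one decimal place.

+20.7%

At 175,770 units, contribution = 175,770 × $234.78 = $41,267,280.60.
Subtracting fixed costs: EBIT = $41,267,280.60 − $13,926,500 = $27,340,780.60.
After interest of $4,411,300.00, pre-tax earnings = $22,929,480.60.
Degree of combined leverage = contribution ÷ (EBIT − I) = $41,267,280.60 ÷ $22,929,480.60 = 1.7997.
EPS therefore changes by 1.7997 × (+11.5%) = +20.7%.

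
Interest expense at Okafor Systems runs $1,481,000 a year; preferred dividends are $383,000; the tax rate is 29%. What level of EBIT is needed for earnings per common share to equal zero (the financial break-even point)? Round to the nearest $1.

Preferred dividends are paid after tax, so their pre-tax equivalent is $383,000 ÷ (1 − 0.29) = $539,436.62.
Financial break-even EBIT = interest + D_p ÷ (1 − t) = $1,481,000 + $539,436.62 = $2,020,436.62.

$2,020,437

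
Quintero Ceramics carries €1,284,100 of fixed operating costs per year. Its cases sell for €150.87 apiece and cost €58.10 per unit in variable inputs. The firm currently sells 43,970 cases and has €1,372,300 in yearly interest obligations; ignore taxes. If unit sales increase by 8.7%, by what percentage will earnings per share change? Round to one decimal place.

Contribution at this volume is 43,970 × €92.77 = €4,079,096.90.
EBIT = €4,079,096.90 − €1,284,100 = €2,794,996.90.
Interest = €1,372,300.00, so EBIT − I = €1,422,696.90.
DCL = total CM / (EBIT − I) = €4,079,096.90 / €1,422,696.90 = 2.8672.
EPS therefore changes by 2.8672 × (+8.7%) = +24.9%.

+24.9%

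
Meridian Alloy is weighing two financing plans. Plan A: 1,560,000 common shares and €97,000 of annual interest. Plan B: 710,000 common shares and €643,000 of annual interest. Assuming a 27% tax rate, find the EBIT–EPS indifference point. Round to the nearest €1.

At indifference, (EBIT − 97,000)(1 − t)/1,560,000 = (EBIT − 643,000)(1 − t)/710,000.
The (1 − t) factor cancels: (EBIT − 97,000) × 710,000 = (EBIT − 643,000) × 1,560,000.
EBIT × (1,560,000 − 710,000) = 643,000 × 1,560,000 − 97,000 × 710,000 = 934,210,000,000, so EBIT = 934,210,000,000 ÷ 850,000 = 1,099,070.59.

€1,099,071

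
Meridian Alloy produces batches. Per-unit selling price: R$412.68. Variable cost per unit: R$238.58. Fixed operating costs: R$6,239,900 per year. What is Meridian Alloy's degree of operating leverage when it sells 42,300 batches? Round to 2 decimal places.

6.55

Total contribution margin = 42,300 × R$174.10 = R$7,364,430.00.
Subtracting fixed costs: EBIT = R$7,364,430.00 − R$6,239,900 = R$1,124,530.00.
Degree of operating leverage = R$7,364,430.00 / R$1,124,530.00 = 6.5489.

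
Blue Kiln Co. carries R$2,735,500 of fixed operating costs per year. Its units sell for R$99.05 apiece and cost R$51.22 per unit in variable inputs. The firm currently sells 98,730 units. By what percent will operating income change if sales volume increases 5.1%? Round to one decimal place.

Total contribution margin = 98,730 × R$47.83 = R$4,722,255.90.
Subtracting fixed costs: EBIT = R$4,722,255.90 − R$2,735,500 = R$1,986,755.90.
So DOL = total CM / EBIT = R$4,722,255.90 / R$1,986,755.90 = 2.3769.
So EBIT moves 2.3769 × (+5.1%) = +12.1%.

+12.1%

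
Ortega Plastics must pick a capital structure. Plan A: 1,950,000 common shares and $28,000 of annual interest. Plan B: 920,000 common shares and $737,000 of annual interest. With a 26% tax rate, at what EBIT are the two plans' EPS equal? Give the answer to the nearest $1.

Set EPS_A = EPS_B: (EBIT − $28,000)(1 − 0.26) ÷ 1,950,000 = (EBIT − $737,000)(1 − 0.26) ÷ 920,000.
The (1 − t) factor cancels: (EBIT − 28,000) × 920,000 = (EBIT − 737,000) × 1,950,000.
Solving, EBIT = (737,000·1,950,000 − 28,000·920,000) / (1,950,000 − 920,000) = 1,411,390,000,000 / 1,030,000 = 1,370,281.55.

$1,370,282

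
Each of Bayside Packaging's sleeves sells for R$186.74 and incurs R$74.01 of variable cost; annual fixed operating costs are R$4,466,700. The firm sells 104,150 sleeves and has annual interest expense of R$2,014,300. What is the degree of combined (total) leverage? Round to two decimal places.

2.23

Total contribution margin = 104,150 × R$112.73 = R$11,740,829.50.
Operating income = contribution − fixed costs = R$11,740,829.50 − R$4,466,700 = R$7,274,129.50. Interest = R$2,014,300.00.
DOL = R$11,740,829.50 ÷ R$7,274,129.50 = 1.6141; DFL = R$7,274,129.50 ÷ R$5,259,829.50 = 1.3830.
DCL = DOL × DFL = 1.6141 × 1.3830 = 2.2323.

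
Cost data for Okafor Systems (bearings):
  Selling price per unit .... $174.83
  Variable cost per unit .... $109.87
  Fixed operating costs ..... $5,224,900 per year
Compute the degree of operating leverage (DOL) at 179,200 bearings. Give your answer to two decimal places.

Contribution at this volume is 179,200 × $64.96 = $11,640,832.00.
EBIT = $11,640,832.00 − $5,224,900 = $6,415,932.00.
So DOL = total CM / EBIT = $11,640,832.00 / $6,415,932.00 = 1.8144.

1.81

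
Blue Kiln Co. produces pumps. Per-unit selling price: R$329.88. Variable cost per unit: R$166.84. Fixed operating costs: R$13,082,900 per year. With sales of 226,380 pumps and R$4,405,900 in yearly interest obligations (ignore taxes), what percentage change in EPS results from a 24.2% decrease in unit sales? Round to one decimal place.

-46.0%

Contribution at this volume is 226,380 × R$163.04 = R$36,908,995.20.
EBIT = R$36,908,995.20 − R$13,082,900 = R$23,826,095.20.
Interest = R$4,405,900.00, so EBIT − I = R$19,420,195.20.
DCL = total CM / (EBIT − I) = R$36,908,995.20 / R$19,420,195.20 = 1.9005.
%ΔEPS = DCL × %ΔSales = 1.9005 × -24.2% = -46.0%.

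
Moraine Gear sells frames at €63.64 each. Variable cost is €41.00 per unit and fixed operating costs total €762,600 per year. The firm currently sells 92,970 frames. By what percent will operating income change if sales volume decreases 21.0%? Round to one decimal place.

-32.9%

At 92,970 units, contribution = 92,970 × €22.64 = €2,104,840.80.
Operating income = contribution − fixed costs = €2,104,840.80 − €762,600 = €1,342,240.80.
So DOL = total CM / EBIT = €2,104,840.80 / €1,342,240.80 = 1.5682.
Operating income changes by 1.5682 × -21.0% = -32.9%.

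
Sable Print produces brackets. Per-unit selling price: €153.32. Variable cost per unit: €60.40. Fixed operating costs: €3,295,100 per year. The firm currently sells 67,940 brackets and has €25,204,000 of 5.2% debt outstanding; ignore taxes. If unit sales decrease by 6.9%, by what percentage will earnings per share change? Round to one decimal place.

-25.5%

Total contribution margin = 67,940 × €92.92 = €6,312,984.80.
Operating income = contribution − fixed costs = €6,312,984.80 − €3,295,100 = €3,017,884.80.
Interest = €1,310,608.00, so EBIT − I = €1,707,276.80.
Degree of combined leverage = contribution ÷ (EBIT − I) = €6,312,984.80 ÷ €1,707,276.80 = 3.6977.
EPS therefore changes by 3.6977 × (-6.9%) = -25.5%.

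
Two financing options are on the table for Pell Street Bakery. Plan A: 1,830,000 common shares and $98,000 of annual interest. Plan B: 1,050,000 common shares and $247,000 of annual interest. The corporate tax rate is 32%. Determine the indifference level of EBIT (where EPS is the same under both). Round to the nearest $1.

At indifference, (EBIT − 98,000)(1 − t)/1,830,000 = (EBIT − 247,000)(1 − t)/1,050,000.
The (1 − t) factor cancels: (EBIT − 98,000) × 1,050,000 = (EBIT − 247,000) × 1,830,000.
EBIT × (1,830,000 − 1,050,000) = 247,000 × 1,830,000 − 98,000 × 1,050,000 = 349,110,000,000, so EBIT = 349,110,000,000 ÷ 780,000 = 447,576.92.

$447,577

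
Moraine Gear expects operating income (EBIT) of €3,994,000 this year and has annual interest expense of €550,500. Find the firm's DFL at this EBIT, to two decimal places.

1.16

Annual interest charges come to €550,500.00.
Degree of financial leverage = EBIT / (EBIT − interest) = €3,994,000 / €3,443,500.00 = 1.1599.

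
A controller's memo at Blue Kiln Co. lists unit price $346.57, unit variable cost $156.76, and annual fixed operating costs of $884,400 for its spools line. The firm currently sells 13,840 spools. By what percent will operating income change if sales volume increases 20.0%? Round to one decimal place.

At 13,840 units, contribution = 13,840 × $189.81 = $2,626,970.40.
Subtracting fixed costs: EBIT = $2,626,970.40 − $884,400 = $1,742,570.40.
Degree of operating leverage = $2,626,970.40 / $1,742,570.40 = 1.5075.
%ΔEBIT = DOL × %ΔSales = 1.5075 × +20.0% = +30.2%.

+30.2%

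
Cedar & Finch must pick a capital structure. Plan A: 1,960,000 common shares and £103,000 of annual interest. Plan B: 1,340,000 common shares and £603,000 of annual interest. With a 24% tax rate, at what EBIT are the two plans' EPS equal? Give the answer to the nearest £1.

£1,683,645

At indifference, (EBIT − 103,000)(1 − t)/1,960,000 = (EBIT − 603,000)(1 − t)/1,340,000.
The (1 − t) factor cancels: (EBIT − 103,000) × 1,340,000 = (EBIT − 603,000) × 1,960,000.
Solving, EBIT = (603,000·1,960,000 − 103,000·1,340,000) / (1,960,000 − 1,340,000) = 1,043,860,000,000 / 620,000 = 1,683,645.16.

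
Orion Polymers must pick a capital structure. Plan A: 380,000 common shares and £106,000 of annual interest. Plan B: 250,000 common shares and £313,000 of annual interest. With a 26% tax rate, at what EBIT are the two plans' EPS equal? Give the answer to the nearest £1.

Set EPS_A = EPS_B: (EBIT − £106,000)(1 − 0.26) ÷ 380,000 = (EBIT − £313,000)(1 − 0.26) ÷ 250,000.
Cancelling (1 − t) and cross-multiplying: 250,000·(EBIT − 106,000) = 380,000·(EBIT − 313,000).
Solving, EBIT = (313,000·380,000 − 106,000·250,000) / (380,000 − 250,000) = 92,440,000,000 / 130,000 = 711,076.92.

£711,077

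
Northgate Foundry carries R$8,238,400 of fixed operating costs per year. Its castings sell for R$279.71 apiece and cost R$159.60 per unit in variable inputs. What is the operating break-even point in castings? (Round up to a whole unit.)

68,591 castings

Contribution margin per unit = R$279.71 − R$159.60 = R$120.11.
Units to break even: R$8,238,400 ÷ R$120.11 = 68,590.46, rounded up to 68,591.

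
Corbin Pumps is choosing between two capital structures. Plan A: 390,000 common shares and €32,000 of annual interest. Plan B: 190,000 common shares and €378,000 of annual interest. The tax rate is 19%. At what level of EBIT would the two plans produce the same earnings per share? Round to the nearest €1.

€706,700

Set EPS_A = EPS_B: (EBIT − €32,000)(1 − 0.19) ÷ 390,000 = (EBIT − €378,000)(1 − 0.19) ÷ 190,000.
The (1 − t) factor cancels: (EBIT − 32,000) × 190,000 = (EBIT − 378,000) × 390,000.
Solving, EBIT = (378,000·390,000 − 32,000·190,000) / (390,000 − 190,000) = 141,340,000,000 / 200,000 = 706,700.00.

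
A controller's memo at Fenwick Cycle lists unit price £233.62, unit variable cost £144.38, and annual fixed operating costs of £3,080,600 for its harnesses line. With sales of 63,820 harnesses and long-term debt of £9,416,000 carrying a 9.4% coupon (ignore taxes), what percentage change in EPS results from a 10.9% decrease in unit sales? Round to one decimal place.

-35.9%

Total contribution margin = 63,820 × £89.24 = £5,695,296.80.
Operating income = contribution − fixed costs = £5,695,296.80 − £3,080,600 = £2,614,696.80.
Interest = £885,104.00, so EBIT − I = £1,729,592.80.
Degree of combined leverage = contribution ÷ (EBIT − I) = £5,695,296.80 ÷ £1,729,592.80 = 3.2929.
EPS therefore changes by 3.2929 × (-10.9%) = -35.9%.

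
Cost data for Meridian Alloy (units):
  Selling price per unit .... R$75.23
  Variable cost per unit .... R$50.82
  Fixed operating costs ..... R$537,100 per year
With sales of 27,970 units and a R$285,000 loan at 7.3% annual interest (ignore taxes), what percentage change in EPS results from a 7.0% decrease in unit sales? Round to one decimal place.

Contribution at this volume is 27,970 × R$24.41 = R$682,747.70.
Subtracting fixed costs: EBIT = R$682,747.70 − R$537,100 = R$145,647.70.
After interest of R$20,805.00, pre-tax earnings = R$124,842.70.
DCL = total CM / (EBIT − I) = R$682,747.70 / R$124,842.70 = 5.4689.
%ΔEPS = DCL × %ΔSales = 5.4689 × -7.0% = -38.3%.

-38.3%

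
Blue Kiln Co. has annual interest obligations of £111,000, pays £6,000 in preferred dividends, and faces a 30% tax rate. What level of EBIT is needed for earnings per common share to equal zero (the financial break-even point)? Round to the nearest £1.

Grossing the preferred dividend up to pre-tax terms: £6,000 / (1 − 0.30) = £8,571.43.
Financial break-even EBIT = interest + D_p ÷ (1 − t) = £111,000 + £8,571.43 = £119,571.43.

£119,571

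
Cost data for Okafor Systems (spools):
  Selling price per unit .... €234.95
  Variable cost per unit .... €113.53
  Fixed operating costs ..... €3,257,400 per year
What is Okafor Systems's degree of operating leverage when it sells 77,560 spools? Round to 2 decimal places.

1.53

Total contribution margin = 77,560 × €121.42 = €9,417,335.20.
Operating income = contribution − fixed costs = €9,417,335.20 − €3,257,400 = €6,159,935.20.
Degree of operating leverage = €9,417,335.20 / €6,159,935.20 = 1.5288.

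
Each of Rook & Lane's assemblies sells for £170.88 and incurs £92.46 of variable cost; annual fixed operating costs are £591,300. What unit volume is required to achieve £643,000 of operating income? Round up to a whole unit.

15,740 assemblies

Unit CM = price − variable cost = £170.88 − £92.46 = £78.42.
Need Q such that Q × £78.42 − £591,300 = £643,000, i.e. Q = £1,234,300 / £78.42 = 15,739.61 → 15,740.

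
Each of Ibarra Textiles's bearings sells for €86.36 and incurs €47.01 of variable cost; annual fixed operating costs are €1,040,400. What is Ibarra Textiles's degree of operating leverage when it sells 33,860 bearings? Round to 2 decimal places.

At 33,860 units, contribution = 33,860 × €39.35 = €1,332,391.00.
Subtracting fixed costs: EBIT = €1,332,391.00 − €1,040,400 = €291,991.00.
DOL = contribution ÷ EBIT = €1,332,391.00 ÷ €291,991.00 = 4.5631.

4.56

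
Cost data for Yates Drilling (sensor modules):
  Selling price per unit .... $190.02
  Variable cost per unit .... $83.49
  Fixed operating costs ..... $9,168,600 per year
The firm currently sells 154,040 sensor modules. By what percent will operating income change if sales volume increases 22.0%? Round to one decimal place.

+49.9%

Contribution at this volume is 154,040 × $106.53 = $16,409,881.20.
Operating income = contribution − fixed costs = $16,409,881.20 − $9,168,600 = $7,241,281.20.
DOL = contribution ÷ EBIT = $16,409,881.20 ÷ $7,241,281.20 = 2.2662.
%ΔEBIT = DOL × %ΔSales = 2.2662 × +22.0% = +49.9%.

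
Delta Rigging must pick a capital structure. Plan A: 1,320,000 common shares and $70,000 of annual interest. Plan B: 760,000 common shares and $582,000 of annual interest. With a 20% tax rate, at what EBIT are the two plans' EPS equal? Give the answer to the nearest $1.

Set EPS_A = EPS_B: (EBIT − $70,000)(1 − 0.20) ÷ 1,320,000 = (EBIT − $582,000)(1 − 0.20) ÷ 760,000.
The (1 − t) factor cancels: (EBIT − 70,000) × 760,000 = (EBIT − 582,000) × 1,320,000.
EBIT × (1,320,000 − 760,000) = 582,000 × 1,320,000 − 70,000 × 760,000 = 715,040,000,000, so EBIT = 715,040,000,000 ÷ 560,000 = 1,276,857.14.

$1,276,857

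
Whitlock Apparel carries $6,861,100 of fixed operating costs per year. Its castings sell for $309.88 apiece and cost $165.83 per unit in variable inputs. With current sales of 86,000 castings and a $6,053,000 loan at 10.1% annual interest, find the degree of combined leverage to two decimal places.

Contribution at this volume is 86,000 × $144.05 = $12,388,300.00.
Subtracting fixed costs: EBIT = $12,388,300.00 − $6,861,100 = $5,527,200.00. Interest = $611,353.00.
DOL = $12,388,300.00 ÷ $5,527,200.00 = 2.2413; DFL = $5,527,200.00 ÷ $4,915,847.00 = 1.1244.
DCL = DOL × DFL = 2.2413 × 1.1244 = 2.5201.

2.52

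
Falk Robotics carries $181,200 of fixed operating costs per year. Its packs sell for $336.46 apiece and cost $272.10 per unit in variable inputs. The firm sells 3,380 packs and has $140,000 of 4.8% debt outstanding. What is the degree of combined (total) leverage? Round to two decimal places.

Total contribution margin = 3,380 × $64.36 = $217,536.80.
EBIT = $217,536.80 − $181,200 = $36,336.80. Interest = $6,720.00.
DOL = $217,536.80 ÷ $36,336.80 = 5.9867; DFL = $36,336.80 ÷ $29,616.80 = 1.2269.
DCL = DOL × DFL = 5.9867 × 1.2269 = 7.3451.

7.35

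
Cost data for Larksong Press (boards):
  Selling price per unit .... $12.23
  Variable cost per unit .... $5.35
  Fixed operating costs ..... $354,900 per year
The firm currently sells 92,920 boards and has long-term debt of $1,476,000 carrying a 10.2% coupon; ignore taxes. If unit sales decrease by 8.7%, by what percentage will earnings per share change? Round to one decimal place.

-41.6%

Contribution at this volume is 92,920 × $6.88 = $639,289.60.
Operating income = contribution − fixed costs = $639,289.60 − $354,900 = $284,389.60.
Interest = $150,552.00, so EBIT − I = $133,837.60.
Degree of combined leverage = contribution ÷ (EBIT − I) = $639,289.60 ÷ $133,837.60 = 4.7766.
%ΔEPS = DCL × %ΔSales = 4.7766 × -8.7% = -41.6%.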